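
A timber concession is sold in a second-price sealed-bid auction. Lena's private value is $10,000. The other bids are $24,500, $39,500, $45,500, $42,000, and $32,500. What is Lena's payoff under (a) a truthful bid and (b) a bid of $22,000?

(a) $0  (b) $0

The highest competing bid is $45,500.
Bidding truthfully at $10,000: the top bid is $45,500 (a rival), so Lena loses. Payoff = $0.
Bidding $22,000: the top bid is $45,500 (a rival), so Lena loses. Payoff = $0.
The bid only affects whether you win, not the price — here both bids land on the same side of the top rival bid, so the deviation is payoff-neutral.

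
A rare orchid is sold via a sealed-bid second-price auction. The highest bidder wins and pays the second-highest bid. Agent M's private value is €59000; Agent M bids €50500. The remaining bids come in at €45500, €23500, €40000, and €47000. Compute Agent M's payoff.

Highest competing bid: €47000.
Agent M's bid €50500 is the highest overall, so Agent M wins and pays the second-highest bid, €47000.
Payoff = value − price = €59000 − €47000 = €12000.

€12000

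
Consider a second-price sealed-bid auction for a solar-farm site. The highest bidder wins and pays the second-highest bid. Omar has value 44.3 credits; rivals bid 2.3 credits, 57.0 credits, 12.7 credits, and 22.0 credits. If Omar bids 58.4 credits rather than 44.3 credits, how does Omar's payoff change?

Payoff change: -12.7 credits.

The highest competing bid is 57.0 credits.
Bidding truthfully at 44.3 credits: the top bid is 57.0 credits (a rival), so Omar loses. Payoff = 0.0 credits.
Bidding 58.4 credits: Omar has the top bid, wins, and pays the second-highest bid 57.0 credits. Payoff = 44.3 credits − 57.0 credits = -12.7 credits.
Change = -12.7 credits − 0.0 credits = -12.7 credits.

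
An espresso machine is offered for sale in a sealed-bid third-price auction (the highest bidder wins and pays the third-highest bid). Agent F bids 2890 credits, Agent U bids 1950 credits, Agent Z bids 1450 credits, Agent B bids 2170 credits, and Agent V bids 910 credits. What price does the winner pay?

The winner pays 1950 credits.

Bids in descending order: Agent F 2890 credits > Agent B 2170 credits > Agent U 1950 credits > Agent Z 1450 credits > Agent V 910 credits.
Agent F is the highest bidder, so Agent F wins.
Under the third-price rule, the price is the third-highest bid: 1950 credits.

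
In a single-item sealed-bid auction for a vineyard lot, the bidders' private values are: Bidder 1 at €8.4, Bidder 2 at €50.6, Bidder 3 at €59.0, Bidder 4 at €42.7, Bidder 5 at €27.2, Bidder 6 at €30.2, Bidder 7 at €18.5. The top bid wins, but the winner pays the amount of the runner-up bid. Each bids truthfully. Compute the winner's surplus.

Surplus = €8.4.

Ranking the bids: Bidder 3 €59.0; Bidder 2 €50.6; Bidder 4 €42.7; Bidder 6 €30.2; Bidder 5 €27.2; Bidder 7 €18.5; Bidder 1 €8.4.
Bidder 3 wins with the top bid and pays the second-highest, €50.6.
Surplus = €59.0 − €50.6 = €8.4.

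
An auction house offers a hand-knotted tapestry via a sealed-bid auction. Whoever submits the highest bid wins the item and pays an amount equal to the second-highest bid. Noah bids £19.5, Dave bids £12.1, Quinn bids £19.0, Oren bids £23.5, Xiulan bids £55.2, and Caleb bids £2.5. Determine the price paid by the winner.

Price paid: £23.5.

Sorted high to low: Xiulan £55.2 > Oren £23.5 > Noah £19.5 > Quinn £19.0 > Dave £12.1 > Caleb £2.5.
Xiulan has the highest bid, so Xiulan wins.
The second-highest bid is £23.5, so that is what Xiulan pays.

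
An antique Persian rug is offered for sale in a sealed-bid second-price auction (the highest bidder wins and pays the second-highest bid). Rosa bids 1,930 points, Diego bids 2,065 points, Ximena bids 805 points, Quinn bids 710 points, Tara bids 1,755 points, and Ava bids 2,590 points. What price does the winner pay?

2,065 points

Sorted high to low: Ava 2,590 points, then Diego 2,065 points, then Rosa 1,930 points, then Tara 1,755 points, then Ximena 805 points, then Quinn 710 points.
Ava is the highest bidder, so Ava wins.
Under the second-price rule, the price is the second-highest bid: 2,065 points.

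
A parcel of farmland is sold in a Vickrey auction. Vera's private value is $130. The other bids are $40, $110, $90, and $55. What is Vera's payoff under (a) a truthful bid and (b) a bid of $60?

The highest competing bid is $110.
Bidding truthfully at $130: Vera has the top bid, wins, and pays the second-highest bid $110. Payoff = $130 − $110 = $20.
Bidding $60: the top bid is $110 (a rival), so Vera loses. Payoff = $0.
Deviating from a truthful bid can only lose payoff in a second-price auction — never gain.

Truthful: $20; alternative: $0.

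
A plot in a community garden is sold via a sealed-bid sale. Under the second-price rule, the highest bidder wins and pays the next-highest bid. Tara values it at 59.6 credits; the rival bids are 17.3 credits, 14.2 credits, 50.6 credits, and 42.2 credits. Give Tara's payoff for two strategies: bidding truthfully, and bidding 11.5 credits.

The highest competing bid is 50.6 credits.
Bidding truthfully at 59.6 credits: Tara has the top bid, wins, and pays the second-highest bid 50.6 credits. Payoff = 59.6 credits − 50.6 credits = 9.0 credits.
Bidding 11.5 credits: the top bid is 50.6 credits (a rival), so Tara loses. Payoff = 0.0 credits.
This is the dominant-strategy logic: truthful bidding weakly beats any alternative.

Truthful: 9.0 credits; alternative: 0.0 credits.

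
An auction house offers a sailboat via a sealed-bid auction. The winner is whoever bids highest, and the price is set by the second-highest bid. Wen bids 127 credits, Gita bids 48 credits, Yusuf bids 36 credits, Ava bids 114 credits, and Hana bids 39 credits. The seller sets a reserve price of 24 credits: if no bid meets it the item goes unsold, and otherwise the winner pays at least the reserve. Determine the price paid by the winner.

Ordered from highest: Wen 127 credits; Ava 114 credits; Gita 48 credits; Hana 39 credits; Yusuf 36 credits.
Wen has the highest bid, so Wen wins.
The second-highest bid is 114 credits, which exceeds the reserve, so that sets the price.

Price paid: 114 credits.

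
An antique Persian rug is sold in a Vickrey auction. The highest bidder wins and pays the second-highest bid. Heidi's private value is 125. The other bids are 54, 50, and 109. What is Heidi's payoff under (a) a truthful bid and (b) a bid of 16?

(a) 16  (b) 0

The highest competing bid is 109.
Bidding truthfully at 125: Heidi has the top bid, wins, and pays the second-highest bid 109. Payoff = 125 − 109 = 16.
Bidding 16: the top bid is 109 (a rival), so Heidi loses. Payoff = 0.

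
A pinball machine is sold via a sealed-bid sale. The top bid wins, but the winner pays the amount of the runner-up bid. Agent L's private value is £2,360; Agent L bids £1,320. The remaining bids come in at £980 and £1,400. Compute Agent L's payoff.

Highest competing bid: £1,400.
Agent L's bid £1,320 is not the highest, so Agent L loses, pays nothing, and earns zero payoff.

Agent L's payoff: £0.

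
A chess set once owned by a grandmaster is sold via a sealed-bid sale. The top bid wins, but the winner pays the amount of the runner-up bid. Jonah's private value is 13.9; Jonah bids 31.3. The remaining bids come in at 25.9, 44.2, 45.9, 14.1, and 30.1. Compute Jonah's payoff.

Highest competing bid: 45.9.
Jonah's bid 31.3 is not the highest, so Jonah loses, pays nothing, and earns zero payoff.

Payoff = 0.0.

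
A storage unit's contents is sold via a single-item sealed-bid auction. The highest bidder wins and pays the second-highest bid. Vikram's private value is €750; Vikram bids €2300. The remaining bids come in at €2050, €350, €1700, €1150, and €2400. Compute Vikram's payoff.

Highest competing bid: €2400.
Vikram's bid €2300 is not the highest, so Vikram loses, pays nothing, and earns zero payoff.

Vikram's payoff: €0.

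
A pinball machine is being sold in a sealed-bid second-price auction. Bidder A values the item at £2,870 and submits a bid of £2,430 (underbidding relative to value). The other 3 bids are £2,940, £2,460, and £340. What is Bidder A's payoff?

Highest competing bid: £2,940.
Bidder A's bid £2,430 is not the highest, so Bidder A loses, pays nothing, and earns zero payoff.

£0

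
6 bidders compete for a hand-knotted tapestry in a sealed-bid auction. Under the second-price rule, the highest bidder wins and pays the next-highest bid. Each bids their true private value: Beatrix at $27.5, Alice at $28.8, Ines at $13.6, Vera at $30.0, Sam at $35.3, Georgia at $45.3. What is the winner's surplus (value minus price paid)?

Bids in descending order: Georgia $45.3, then Sam $35.3, then Vera $30.0, then Alice $28.8, then Beatrix $27.5, then Ines $13.6.
Georgia wins with the top bid and pays the second-highest, $35.3.
Surplus = $45.3 − $35.3 = $10.0.

$10.0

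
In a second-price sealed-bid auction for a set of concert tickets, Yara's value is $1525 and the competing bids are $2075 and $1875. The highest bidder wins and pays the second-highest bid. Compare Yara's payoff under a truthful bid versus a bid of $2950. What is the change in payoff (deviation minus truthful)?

Payoff change: -$550.

The highest competing bid is $2075.
Bidding truthfully at $1525: the top bid is $2075 (a rival), so Yara loses. Payoff = $0.
Bidding $2950: Yara has the top bid, wins, and pays the second-highest bid $2075. Payoff = $1525 − $2075 = -$550.
Change = -$550 − $0 = -$550.
Deviating from a truthful bid can only lose payoff in a second-price auction — never gain.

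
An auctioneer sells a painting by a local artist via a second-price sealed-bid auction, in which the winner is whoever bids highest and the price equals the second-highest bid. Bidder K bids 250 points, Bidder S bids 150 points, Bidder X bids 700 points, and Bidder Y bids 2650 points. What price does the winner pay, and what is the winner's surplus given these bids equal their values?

Price 700 points; surplus 1950 points.

Ordered from highest: Bidder Y 2650 points > Bidder X 700 points > Bidder K 250 points > Bidder S 150 points.
Bidder Y is the highest bidder, so Bidder Y wins.
Under the second-price rule, the price is the second-highest bid: 700 points.
Surplus = 2650 points − 700 points = 1950 points.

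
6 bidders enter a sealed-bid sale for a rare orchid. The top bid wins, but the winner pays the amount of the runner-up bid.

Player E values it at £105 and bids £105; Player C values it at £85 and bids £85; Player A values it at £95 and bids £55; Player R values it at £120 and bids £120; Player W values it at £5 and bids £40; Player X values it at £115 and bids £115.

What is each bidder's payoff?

Ranking the bids: Player R £120 > Player X £115 > Player E £105 > Player C £85 > Player A £55 > Player W £40.
Player R has the top bid and wins; the price is the second-highest bid, £115.
Player R's payoff = £120 − £115 = £5. All other bidders lose, so their payoff is 0.

Payoffs: Player E £0, Player C £0, Player A £0, Player R £5, Player W £0, Player X £0.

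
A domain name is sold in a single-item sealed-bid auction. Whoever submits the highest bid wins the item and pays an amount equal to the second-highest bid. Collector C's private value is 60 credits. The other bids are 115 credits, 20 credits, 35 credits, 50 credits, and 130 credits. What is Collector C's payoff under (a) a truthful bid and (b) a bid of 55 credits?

(a) 0 credits  (b) 0 credits

The highest competing bid is 130 credits.
Bidding truthfully at 60 credits: the top bid is 130 credits (a rival), so Collector C loses. Payoff = 0 credits.
Bidding 55 credits: the top bid is 130 credits (a rival), so Collector C loses. Payoff = 0 credits.
The bid only affects whether you win, not the price — here both bids land on the same side of the top rival bid, so the deviation is payoff-neutral.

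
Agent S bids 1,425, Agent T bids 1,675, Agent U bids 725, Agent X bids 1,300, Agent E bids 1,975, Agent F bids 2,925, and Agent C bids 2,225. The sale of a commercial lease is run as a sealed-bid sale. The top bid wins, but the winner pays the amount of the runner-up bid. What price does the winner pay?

Ranking the bids: Agent F 2,925 > Agent C 2,225 > Agent E 1,975 > Agent T 1,675 > Agent S 1,425 > Agent X 1,300 > Agent U 725.
Agent F has the highest bid, so Agent F wins.
The second-highest bid is 2,225, so that is what Agent F pays.

Price paid: 2,225.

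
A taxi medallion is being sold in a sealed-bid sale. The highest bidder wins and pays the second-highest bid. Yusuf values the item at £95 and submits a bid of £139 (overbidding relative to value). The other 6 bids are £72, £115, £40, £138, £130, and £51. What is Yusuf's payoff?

-£43

Highest competing bid: £138.
Yusuf's bid £139 is the highest overall, so Yusuf wins and pays the second-highest bid, £138.
Payoff = value − price = £95 − £138 = -£43.
Overbidding won the item at a price above value — truthful bidding would have avoided this loss.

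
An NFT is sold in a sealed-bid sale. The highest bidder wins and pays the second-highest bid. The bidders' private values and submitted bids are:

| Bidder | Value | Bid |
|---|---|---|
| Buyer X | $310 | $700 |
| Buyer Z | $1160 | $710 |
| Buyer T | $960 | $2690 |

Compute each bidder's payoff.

Ordered from highest: Buyer T $2690 > Buyer Z $710 > Buyer X $700.
Buyer T has the top bid and wins; the price is the second-highest bid, $710.
Buyer T's payoff = $960 − $710 = $250. All other bidders lose, so their payoff is 0.

Payoffs: Buyer X $0, Buyer Z $0, Buyer T $250.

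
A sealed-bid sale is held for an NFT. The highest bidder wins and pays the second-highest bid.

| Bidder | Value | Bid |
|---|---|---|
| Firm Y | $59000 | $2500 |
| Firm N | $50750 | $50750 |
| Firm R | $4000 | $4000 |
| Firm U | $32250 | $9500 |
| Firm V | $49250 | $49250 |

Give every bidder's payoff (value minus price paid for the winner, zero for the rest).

Bids in descending order: Firm N $50750 > Firm V $49250 > Firm U $9500 > Firm R $4000 > Firm Y $2500.
Firm N has the top bid and wins; the price is the second-highest bid, $49250.
Firm N's payoff = $50750 − $49250 = $1500. All other bidders lose, so their payoff is 0.

Firm Y $0, Firm N $1500, Firm R $0, Firm U $0, Firm V $0.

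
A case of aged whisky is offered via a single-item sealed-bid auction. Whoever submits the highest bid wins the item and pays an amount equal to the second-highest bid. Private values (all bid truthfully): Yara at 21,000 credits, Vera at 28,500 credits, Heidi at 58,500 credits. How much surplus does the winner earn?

Surplus = 30,000 credits.

Ranking the bids: Heidi 58,500 credits > Vera 28,500 credits > Yara 21,000 credits.
Heidi wins with the top bid and pays the second-highest, 28,500 credits.
Surplus = 58,500 credits − 28,500 credits = 30,000 credits.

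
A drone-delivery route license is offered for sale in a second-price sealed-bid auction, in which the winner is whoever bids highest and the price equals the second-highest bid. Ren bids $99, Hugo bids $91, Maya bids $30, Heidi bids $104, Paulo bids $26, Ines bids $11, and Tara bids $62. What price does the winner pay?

The winner pays $99.

Ranking the bids: Heidi $104; Ren $99; Hugo $91; Tara $62; Maya $30; Paulo $26; Ines $11.
Heidi is the highest bidder, so Heidi wins.
Under the second-price rule, the price is the second-highest bid: $99.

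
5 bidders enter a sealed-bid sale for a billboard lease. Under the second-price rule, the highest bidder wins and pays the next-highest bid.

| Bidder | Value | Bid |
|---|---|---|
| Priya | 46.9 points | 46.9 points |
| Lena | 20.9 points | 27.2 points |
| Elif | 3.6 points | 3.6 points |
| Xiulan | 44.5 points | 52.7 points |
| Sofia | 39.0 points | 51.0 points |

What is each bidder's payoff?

Ordered from highest: Xiulan 52.7 points > Sofia 51.0 points > Priya 46.9 points > Lena 27.2 points > Elif 3.6 points.
Xiulan has the top bid and wins; the price is the second-highest bid, 51.0 points.
Xiulan's payoff = 44.5 points − 51.0 points = -6.5 points. All other bidders lose, so their payoff is 0.

Payoffs: Priya 0.0 points, Lena 0.0 points, Elif 0.0 points, Xiulan -6.5 points, Sofia 0.0 points.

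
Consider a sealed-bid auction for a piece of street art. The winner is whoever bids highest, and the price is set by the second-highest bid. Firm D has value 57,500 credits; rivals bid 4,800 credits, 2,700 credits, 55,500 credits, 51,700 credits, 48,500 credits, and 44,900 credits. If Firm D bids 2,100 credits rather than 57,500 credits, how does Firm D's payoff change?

-2,000 credits

The highest competing bid is 55,500 credits.
Bidding truthfully at 57,500 credits: Firm D has the top bid, wins, and pays the second-highest bid 55,500 credits. Payoff = 57,500 credits − 55,500 credits = 2,000 credits.
Bidding 2,100 credits: the top bid is 55,500 credits (a rival), so Firm D loses. Payoff = 0 credits.
Change = 0 credits − 2,000 credits = -2,000 credits.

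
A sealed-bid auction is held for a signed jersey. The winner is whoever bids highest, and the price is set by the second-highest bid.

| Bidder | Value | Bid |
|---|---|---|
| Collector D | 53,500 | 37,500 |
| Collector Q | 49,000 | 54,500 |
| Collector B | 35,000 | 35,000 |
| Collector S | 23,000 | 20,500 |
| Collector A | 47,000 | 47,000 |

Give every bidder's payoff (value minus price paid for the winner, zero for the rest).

Bids in descending order: Collector Q 54,500; Collector A 47,000; Collector D 37,500; Collector B 35,000; Collector S 20,500.
Collector Q has the top bid and wins; the price is the second-highest bid, 47,000.
Collector Q's payoff = 49,000 − 47,000 = 2,000. All other bidders lose, so their payoff is 0.

Collector D 0, Collector Q 2,000, Collector B 0, Collector S 0, Collector A 0.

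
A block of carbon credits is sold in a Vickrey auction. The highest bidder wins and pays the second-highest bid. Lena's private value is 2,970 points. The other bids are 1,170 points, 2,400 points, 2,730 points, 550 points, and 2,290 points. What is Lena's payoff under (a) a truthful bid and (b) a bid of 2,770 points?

The highest competing bid is 2,730 points.
Bidding truthfully at 2,970 points: Lena has the top bid, wins, and pays the second-highest bid 2,730 points. Payoff = 2,970 points − 2,730 points = 240 points.
Bidding 2,770 points: Lena has the top bid, wins, and pays the second-highest bid 2,730 points. Payoff = 2,970 points − 2,730 points = 240 points.
The bid only affects whether you win, not the price — here both bids land on the same side of the top rival bid, so the deviation is payoff-neutral.

(a) 240 points  (b) 240 points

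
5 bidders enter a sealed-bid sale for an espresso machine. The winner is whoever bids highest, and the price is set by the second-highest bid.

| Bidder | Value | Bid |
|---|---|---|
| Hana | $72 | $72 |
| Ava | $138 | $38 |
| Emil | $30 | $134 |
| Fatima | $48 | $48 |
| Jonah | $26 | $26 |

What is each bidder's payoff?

Ranking the bids: Emil $134 > Hana $72 > Fatima $48 > Ava $38 > Jonah $26.
Emil has the top bid and wins; the price is the second-highest bid, $72.
Emil's payoff = $30 − $72 = -$42. All other bidders lose, so their payoff is 0.

Hana $0, Ava $0, Emil -$42, Fatima $0, Jonah $0.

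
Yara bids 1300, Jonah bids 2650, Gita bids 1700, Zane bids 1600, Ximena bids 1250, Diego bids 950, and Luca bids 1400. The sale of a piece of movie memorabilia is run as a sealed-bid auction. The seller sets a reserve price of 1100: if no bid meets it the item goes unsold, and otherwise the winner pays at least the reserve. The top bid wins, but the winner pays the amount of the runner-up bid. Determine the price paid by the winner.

Price paid: 1700.

Sorted high to low: Jonah 2650; Gita 1700; Zane 1600; Luca 1400; Yara 1300; Ximena 1250; Diego 950.
Jonah has the highest bid, so Jonah wins.
The second-highest bid is 1700, which exceeds the reserve, so that sets the price.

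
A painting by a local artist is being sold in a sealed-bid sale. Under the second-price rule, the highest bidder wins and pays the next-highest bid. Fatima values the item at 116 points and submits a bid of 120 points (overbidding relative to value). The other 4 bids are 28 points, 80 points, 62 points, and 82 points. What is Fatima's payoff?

Payoff = 34 points.

Highest competing bid: 82 points.
Fatima's bid 120 points is the highest overall, so Fatima wins and pays the second-highest bid, 82 points.
Payoff = value − price = 116 points − 82 points = 34 points.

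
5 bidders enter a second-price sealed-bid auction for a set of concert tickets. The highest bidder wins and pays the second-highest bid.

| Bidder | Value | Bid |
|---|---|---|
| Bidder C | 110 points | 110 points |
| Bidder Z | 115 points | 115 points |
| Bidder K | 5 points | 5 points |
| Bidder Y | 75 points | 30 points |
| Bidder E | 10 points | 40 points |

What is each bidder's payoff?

Bids in descending order: Bidder Z 115 points > Bidder C 110 points > Bidder E 40 points > Bidder Y 30 points > Bidder K 5 points.
Bidder Z has the top bid and wins; the price is the second-highest bid, 110 points.
Bidder Z's payoff = 115 points − 110 points = 5 points. All other bidders lose, so their payoff is 0.

Bidder C 0 points, Bidder Z 5 points, Bidder K 0 points, Bidder Y 0 points, Bidder E 0 points.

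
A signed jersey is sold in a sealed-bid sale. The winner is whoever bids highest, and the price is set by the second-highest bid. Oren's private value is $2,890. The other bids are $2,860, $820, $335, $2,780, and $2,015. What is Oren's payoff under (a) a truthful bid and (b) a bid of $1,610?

The highest competing bid is $2,860.
Bidding truthfully at $2,890: Oren has the top bid, wins, and pays the second-highest bid $2,860. Payoff = $2,890 − $2,860 = $30.
Bidding $1,610: the top bid is $2,860 (a rival), so Oren loses. Payoff = $0.
Deviating from a truthful bid can only lose payoff in a second-price auction — never gain.

(a) $30  (b) $0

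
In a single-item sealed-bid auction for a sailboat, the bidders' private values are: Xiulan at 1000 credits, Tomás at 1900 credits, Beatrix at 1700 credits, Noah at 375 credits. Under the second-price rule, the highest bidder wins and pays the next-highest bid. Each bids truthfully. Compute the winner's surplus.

Sorted high to low: Tomás 1900 credits, then Beatrix 1700 credits, then Xiulan 1000 credits, then Noah 375 credits.
Tomás wins with the top bid and pays the second-highest, 1700 credits.
Surplus = 1900 credits − 1700 credits = 200 credits.

200 credits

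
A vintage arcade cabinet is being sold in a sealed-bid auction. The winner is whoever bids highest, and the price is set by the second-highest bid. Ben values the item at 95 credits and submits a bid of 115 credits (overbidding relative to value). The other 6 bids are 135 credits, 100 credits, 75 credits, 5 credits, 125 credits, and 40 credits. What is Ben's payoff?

Ben's payoff: 0 credits.

Highest competing bid: 135 credits.
Ben's bid 115 credits is not the highest, so Ben loses, pays nothing, and earns zero payoff.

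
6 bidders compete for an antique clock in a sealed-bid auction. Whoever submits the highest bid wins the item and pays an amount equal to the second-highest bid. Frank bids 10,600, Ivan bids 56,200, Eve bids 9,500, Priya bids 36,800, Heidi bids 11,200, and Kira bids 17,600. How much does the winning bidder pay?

Ranking the bids: Ivan 56,200; Priya 36,800; Kira 17,600; Heidi 11,200; Frank 10,600; Eve 9,500.
Ivan has the highest bid, so Ivan wins.
The second-highest bid is 36,800, so that is what Ivan pays.

The winner pays 36,800.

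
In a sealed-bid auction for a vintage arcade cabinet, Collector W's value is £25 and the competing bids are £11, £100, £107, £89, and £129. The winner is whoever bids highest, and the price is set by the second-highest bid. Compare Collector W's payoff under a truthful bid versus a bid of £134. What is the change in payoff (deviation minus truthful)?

Payoff change: -£104.

The highest competing bid is £129.
Bidding truthfully at £25: the top bid is £129 (a rival), so Collector W loses. Payoff = £0.
Bidding £134: Collector W has the top bid, wins, and pays the second-highest bid £129. Payoff = £25 − £129 = -£104.
Change = -£104 − £0 = -£104.
This is the dominant-strategy logic: truthful bidding weakly beats any alternative.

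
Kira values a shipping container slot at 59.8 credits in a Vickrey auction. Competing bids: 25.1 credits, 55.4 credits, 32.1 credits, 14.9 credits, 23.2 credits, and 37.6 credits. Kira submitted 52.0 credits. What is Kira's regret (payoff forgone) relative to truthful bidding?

Regret: 4.4 credits.

The highest competing bid is 55.4 credits.
Bidding truthfully at 59.8 credits: Kira has the top bid, wins, and pays the second-highest bid 55.4 credits. Payoff = 59.8 credits − 55.4 credits = 4.4 credits.
Bidding 52.0 credits: the top bid is 55.4 credits (a rival), so Kira loses. Payoff = 0.0 credits.
Regret = truthful payoff − actual payoff = 4.4 credits − 0.0 credits = 4.4 credits.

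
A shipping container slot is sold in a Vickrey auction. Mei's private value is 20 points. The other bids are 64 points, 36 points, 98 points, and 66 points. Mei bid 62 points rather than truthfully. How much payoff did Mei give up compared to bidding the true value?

The highest competing bid is 98 points.
Bidding truthfully at 20 points: the top bid is 98 points (a rival), so Mei loses. Payoff = 0 points.
Bidding 62 points: the top bid is 98 points (a rival), so Mei loses. Payoff = 0 points.
Regret = truthful payoff − actual payoff = 0 points − 0 points = 0 points.

Payoff forgone: 0 points.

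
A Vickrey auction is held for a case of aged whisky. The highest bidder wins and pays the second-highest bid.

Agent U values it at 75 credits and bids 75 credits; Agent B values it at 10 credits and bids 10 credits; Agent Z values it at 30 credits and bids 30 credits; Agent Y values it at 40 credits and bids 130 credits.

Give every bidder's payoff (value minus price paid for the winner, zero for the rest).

Agent U 0 credits, Agent B 0 credits, Agent Z 0 credits, Agent Y -35 credits.

Ordered from highest: Agent Y 130 credits > Agent U 75 credits > Agent Z 30 credits > Agent B 10 credits.
Agent Y has the top bid and wins; the price is the second-highest bid, 75 credits.
Agent Y's payoff = 40 credits − 75 credits = -35 credits. All other bidders lose, so their payoff is 0.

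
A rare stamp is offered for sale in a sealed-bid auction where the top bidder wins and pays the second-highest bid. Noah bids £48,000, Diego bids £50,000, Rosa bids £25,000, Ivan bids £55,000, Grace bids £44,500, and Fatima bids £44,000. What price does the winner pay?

Price paid: £50,000.

Sorted high to low: Ivan £55,000 > Diego £50,000 > Noah £48,000 > Grace £44,500 > Fatima £44,000 > Rosa £25,000.
Ivan is the highest bidder, so Ivan wins.
Under the second-price rule, the price is the second-highest bid: £50,000.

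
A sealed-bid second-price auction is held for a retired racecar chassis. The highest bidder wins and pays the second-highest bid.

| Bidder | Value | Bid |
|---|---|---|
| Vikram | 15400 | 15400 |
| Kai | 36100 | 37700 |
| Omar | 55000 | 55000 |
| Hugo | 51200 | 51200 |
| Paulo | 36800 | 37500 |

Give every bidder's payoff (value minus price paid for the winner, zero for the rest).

Ranking the bids: Omar 55000 > Hugo 51200 > Kai 37700 > Paulo 37500 > Vikram 15400.
Omar has the top bid and wins; the price is the second-highest bid, 51200.
Omar's payoff = 55000 − 51200 = 3800. All other bidders lose, so their payoff is 0.

Vikram 0, Kai 0, Omar 3800, Hugo 0, Paulo 0.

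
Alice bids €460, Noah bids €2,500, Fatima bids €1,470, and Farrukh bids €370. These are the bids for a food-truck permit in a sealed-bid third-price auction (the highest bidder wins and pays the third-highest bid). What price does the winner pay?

Bids in descending order: Noah €2,500 > Fatima €1,470 > Alice €460 > Farrukh €370.
Noah is the highest bidder, so Noah wins.
Under the third-price rule, the price is the third-highest bid: €460.

The winner pays €460.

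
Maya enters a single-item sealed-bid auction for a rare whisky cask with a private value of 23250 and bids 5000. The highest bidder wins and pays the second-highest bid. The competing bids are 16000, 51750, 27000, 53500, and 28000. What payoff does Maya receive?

Payoff = 0.

Highest competing bid: 53500.
Maya's bid 5000 is not the highest, so Maya loses, pays nothing, and earns zero payoff.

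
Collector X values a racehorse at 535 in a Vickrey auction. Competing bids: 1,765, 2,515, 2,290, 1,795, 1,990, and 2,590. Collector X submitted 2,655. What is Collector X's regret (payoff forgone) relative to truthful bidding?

Payoff forgone: 2,055.

The highest competing bid is 2,590.
Bidding truthfully at 535: the top bid is 2,590 (a rival), so Collector X loses. Payoff = 0.
Bidding 2,655: Collector X has the top bid, wins, and pays the second-highest bid 2,590. Payoff = 535 − 2,590 = -2,055.
Regret = truthful payoff − actual payoff = 0 − -2,055 = 2,055.
This is the dominant-strategy logic: truthful bidding weakly beats any alternative.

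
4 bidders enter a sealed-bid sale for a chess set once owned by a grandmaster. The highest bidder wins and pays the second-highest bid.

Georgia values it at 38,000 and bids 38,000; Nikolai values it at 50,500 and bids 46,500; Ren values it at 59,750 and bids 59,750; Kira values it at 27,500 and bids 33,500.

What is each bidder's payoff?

Georgia 0, Nikolai 0, Ren 13,250, Kira 0.

Ordered from highest: Ren 59,750; Nikolai 46,500; Georgia 38,000; Kira 33,500.
Ren has the top bid and wins; the price is the second-highest bid, 46,500.
Ren's payoff = 59,750 − 46,500 = 13,250. All other bidders lose, so their payoff is 0.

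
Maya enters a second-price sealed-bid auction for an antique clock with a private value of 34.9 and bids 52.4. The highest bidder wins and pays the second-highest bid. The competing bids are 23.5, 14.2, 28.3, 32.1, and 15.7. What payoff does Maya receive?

Maya's payoff: 2.8.

Highest competing bid: 32.1.
Maya's bid 52.4 is the highest overall, so Maya wins and pays the second-highest bid, 32.1.
Payoff = value − price = 34.9 − 32.1 = 2.8.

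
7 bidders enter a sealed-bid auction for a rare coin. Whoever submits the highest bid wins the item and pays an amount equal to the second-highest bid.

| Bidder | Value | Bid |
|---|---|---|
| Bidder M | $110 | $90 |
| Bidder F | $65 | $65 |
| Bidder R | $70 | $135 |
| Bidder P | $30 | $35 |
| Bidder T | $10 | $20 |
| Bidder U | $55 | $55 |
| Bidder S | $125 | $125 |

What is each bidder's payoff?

Ranking the bids: Bidder R $135, then Bidder S $125, then Bidder M $90, then Bidder F $65, then Bidder U $55, then Bidder P $35, then Bidder T $20.
Bidder R has the top bid and wins; the price is the second-highest bid, $125.
Bidder R's payoff = $70 − $125 = -$55. All other bidders lose, so their payoff is 0.

Payoffs: Bidder M $0, Bidder F $0, Bidder R -$55, Bidder P $0, Bidder T $0, Bidder U $0, Bidder S $0.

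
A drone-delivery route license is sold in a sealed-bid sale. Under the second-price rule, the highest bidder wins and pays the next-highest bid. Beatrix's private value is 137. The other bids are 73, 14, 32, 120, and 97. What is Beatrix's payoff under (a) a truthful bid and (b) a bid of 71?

(a) 17  (b) 0

The highest competing bid is 120.
Bidding truthfully at 137: Beatrix has the top bid, wins, and pays the second-highest bid 120. Payoff = 137 − 120 = 17.
Bidding 71: the top bid is 120 (a rival), so Beatrix loses. Payoff = 0.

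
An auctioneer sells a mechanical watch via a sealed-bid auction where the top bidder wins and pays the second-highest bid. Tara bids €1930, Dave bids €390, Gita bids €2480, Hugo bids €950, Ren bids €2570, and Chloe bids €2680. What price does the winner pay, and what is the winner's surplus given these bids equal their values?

Price €2570; surplus €110.

Sorted high to low: Chloe €2680; Ren €2570; Gita €2480; Tara €1930; Hugo €950; Dave €390.
Chloe is the highest bidder, so Chloe wins.
Under the second-price rule, the price is the second-highest bid: €2570.
Surplus = €2680 − €2570 = €110.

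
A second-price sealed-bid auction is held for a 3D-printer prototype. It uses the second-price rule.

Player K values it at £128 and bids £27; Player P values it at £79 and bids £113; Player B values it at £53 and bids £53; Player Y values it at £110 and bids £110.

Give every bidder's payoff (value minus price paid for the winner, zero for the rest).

Ranking the bids: Player P £113 > Player Y £110 > Player B £53 > Player K £27.
Player P has the top bid and wins; the price is the second-highest bid, £110.
Player P's payoff = £79 − £110 = -£31. All other bidders lose, so their payoff is 0.

Payoffs: Player K £0, Player P -£31, Player B £0, Player Y £0.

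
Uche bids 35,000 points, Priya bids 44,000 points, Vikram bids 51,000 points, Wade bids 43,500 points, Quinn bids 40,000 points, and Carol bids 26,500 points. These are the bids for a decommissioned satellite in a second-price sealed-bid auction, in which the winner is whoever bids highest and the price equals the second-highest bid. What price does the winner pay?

Ranking the bids: Vikram 51,000 points; Priya 44,000 points; Wade 43,500 points; Quinn 40,000 points; Uche 35,000 points; Carol 26,500 points.
Vikram is the highest bidder, so Vikram wins.
Under the second-price rule, the price is the second-highest bid: 44,000 points.

Price paid: 44,000 points.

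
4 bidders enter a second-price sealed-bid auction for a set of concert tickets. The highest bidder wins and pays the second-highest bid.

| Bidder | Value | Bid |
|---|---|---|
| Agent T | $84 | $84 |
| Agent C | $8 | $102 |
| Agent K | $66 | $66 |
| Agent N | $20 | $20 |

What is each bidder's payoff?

Ranking the bids: Agent C $102, then Agent T $84, then Agent K $66, then Agent N $20.
Agent C has the top bid and wins; the price is the second-highest bid, $84.
Agent C's payoff = $8 − $84 = -$76. All other bidders lose, so their payoff is 0.

Agent T $0, Agent C -$76, Agent K $0, Agent N $0.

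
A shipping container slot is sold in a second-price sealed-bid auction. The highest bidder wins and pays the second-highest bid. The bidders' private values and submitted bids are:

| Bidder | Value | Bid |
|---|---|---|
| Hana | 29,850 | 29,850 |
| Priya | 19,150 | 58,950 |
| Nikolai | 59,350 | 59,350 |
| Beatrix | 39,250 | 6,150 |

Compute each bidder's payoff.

Sorted high to low: Nikolai 59,350, then Priya 58,950, then Hana 29,850, then Beatrix 6,150.
Nikolai has the top bid and wins; the price is the second-highest bid, 58,950.
Nikolai's payoff = 59,350 − 58,950 = 400. All other bidders lose, so their payoff is 0.

Payoffs: Hana 0, Priya 0, Nikolai 400, Beatrix 0.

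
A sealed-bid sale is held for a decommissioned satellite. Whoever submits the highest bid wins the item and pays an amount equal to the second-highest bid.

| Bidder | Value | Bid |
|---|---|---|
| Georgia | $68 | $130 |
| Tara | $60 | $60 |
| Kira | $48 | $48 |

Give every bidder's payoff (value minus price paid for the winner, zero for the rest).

Sorted high to low: Georgia $130, then Tara $60, then Kira $48.
Georgia has the top bid and wins; the price is the second-highest bid, $60.
Georgia's payoff = $68 − $60 = $8. All other bidders lose, so their payoff is 0.

Georgia $8, Tara $0, Kira $0.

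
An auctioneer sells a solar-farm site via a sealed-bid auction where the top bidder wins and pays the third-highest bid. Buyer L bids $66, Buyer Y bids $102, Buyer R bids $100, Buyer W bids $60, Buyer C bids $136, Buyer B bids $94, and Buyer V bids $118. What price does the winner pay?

$102

Ranking the bids: Buyer C $136, then Buyer V $118, then Buyer Y $102, then Buyer R $100, then Buyer B $94, then Buyer L $66, then Buyer W $60.
Buyer C is the highest bidder, so Buyer C wins.
Under the third-price rule, the price is the third-highest bid: $102.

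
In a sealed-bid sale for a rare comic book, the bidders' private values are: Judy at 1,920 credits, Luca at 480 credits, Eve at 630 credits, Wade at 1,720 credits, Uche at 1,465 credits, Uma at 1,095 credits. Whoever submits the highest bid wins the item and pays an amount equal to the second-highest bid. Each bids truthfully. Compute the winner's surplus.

Sorted high to low: Judy 1,920 credits; Wade 1,720 credits; Uche 1,465 credits; Uma 1,095 credits; Eve 630 credits; Luca 480 credits.
Judy wins with the top bid and pays the second-highest, 1,720 credits.
Surplus = 1,920 credits − 1,720 credits = 200 credits.

Surplus = 200 credits.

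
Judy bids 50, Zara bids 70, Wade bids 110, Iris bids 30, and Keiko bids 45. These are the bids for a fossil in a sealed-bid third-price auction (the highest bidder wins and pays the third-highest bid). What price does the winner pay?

Bids in descending order: Wade 110, then Zara 70, then Judy 50, then Keiko 45, then Iris 30.
Wade is the highest bidder, so Wade wins.
Under the third-price rule, the price is the third-highest bid: 50.

The winner pays 50.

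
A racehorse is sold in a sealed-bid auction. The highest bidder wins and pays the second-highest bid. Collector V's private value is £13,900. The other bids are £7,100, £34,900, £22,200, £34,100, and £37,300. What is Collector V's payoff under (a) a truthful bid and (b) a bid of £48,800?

Truthful: £0; alternative: -£23,400.

The highest competing bid is £37,300.
Bidding truthfully at £13,900: the top bid is £37,300 (a rival), so Collector V loses. Payoff = £0.
Bidding £48,800: Collector V has the top bid, wins, and pays the second-highest bid £37,300. Payoff = £13,900 − £37,300 = -£23,400.
Deviating from a truthful bid can only lose payoff in a second-price auction — never gain.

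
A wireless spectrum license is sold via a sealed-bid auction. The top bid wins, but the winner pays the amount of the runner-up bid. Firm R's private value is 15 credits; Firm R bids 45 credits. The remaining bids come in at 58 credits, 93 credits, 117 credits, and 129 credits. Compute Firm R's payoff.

Highest competing bid: 129 credits.
Firm R's bid 45 credits is not the highest, so Firm R loses, pays nothing, and earns zero payoff.

Firm R's payoff: 0 credits.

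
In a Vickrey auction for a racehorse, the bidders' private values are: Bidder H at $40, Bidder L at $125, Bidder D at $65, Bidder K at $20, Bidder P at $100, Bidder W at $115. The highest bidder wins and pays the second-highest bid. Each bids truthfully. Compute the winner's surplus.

Sorted high to low: Bidder L $125 > Bidder W $115 > Bidder P $100 > Bidder D $65 > Bidder H $40 > Bidder K $20.
Bidder L wins with the top bid and pays the second-highest, $115.
Surplus = $125 − $115 = $10.

Winner's surplus: $10.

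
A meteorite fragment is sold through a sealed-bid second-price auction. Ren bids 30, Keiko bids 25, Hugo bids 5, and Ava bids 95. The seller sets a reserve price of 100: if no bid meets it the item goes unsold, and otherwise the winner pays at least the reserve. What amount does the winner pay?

unsold

Sorted high to low: Ava 95; Ren 30; Keiko 25; Hugo 5.
The top bid 95 is below the reserve 100, so the item goes unsold and nothing is paid.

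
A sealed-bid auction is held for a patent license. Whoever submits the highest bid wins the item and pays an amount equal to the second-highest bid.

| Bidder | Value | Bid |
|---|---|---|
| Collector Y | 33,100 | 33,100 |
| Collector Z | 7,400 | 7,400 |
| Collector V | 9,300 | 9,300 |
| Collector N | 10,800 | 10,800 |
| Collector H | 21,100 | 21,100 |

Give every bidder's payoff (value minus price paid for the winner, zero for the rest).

Collector Y 12,000, Collector Z 0, Collector V 0, Collector N 0, Collector H 0.

Ordered from highest: Collector Y 33,100; Collector H 21,100; Collector N 10,800; Collector V 9,300; Collector Z 7,400.
Collector Y has the top bid and wins; the price is the second-highest bid, 21,100.
Collector Y's payoff = 33,100 − 21,100 = 12,000. All other bidders lose, so their payoff is 0.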